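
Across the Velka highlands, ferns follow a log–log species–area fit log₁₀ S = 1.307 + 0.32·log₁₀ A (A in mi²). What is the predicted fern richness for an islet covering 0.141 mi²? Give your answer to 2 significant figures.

S = 20.28 × 0.141^0.32 = 20.28 × 0.5343 ≈ 10.83

11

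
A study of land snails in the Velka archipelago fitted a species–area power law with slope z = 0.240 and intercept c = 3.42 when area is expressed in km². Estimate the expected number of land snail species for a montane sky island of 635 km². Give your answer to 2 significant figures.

16

S = 3.42 × 635^0.24 = 3.42 × 4.706 ≈ 16.1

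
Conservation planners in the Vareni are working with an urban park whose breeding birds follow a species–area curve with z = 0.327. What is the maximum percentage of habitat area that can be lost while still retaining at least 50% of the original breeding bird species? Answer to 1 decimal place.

88.0%

Need (A_new/A_old)^0.327 = 0.5, so A_new/A_old = 0.5^(1/0.327) = 0.5^3.058
ln(A_new/A_old) = ln 0.5 / 0.327 = -0.6931 / 0.327 = -2.1197
A_new/A_old = e^-2.1197 ≈ 0.1201
Fraction that can be lost = 1 − 0.1201 = 0.8799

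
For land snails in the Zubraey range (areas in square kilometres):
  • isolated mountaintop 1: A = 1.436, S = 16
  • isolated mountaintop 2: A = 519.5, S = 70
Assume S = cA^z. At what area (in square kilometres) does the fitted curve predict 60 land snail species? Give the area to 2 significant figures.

280 square kilometres

z = ln(70/16) / ln(519.5/1.436) = 1.4759 / 5.8910 = 0.2505
c = 16 / 1.436^0.2505 = 16 / 1.095 = 14.61
A = (60/14.61)^(1/0.2505) ⇒ ln A = ln(4.106)/0.2505 = 5.6376
A = e^5.6376 ≈ 280.8 square kilometres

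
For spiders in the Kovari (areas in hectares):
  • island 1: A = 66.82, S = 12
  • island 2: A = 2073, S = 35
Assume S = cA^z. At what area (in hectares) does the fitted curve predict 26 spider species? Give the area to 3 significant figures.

799 hectares

z = ln(35/12) / ln(2073/66.82) = 1.0704 / 3.4347 = 0.3117
c = 12 / 66.82^0.3117 = 12 / 3.705 = 3.239
A = (26/3.239)^(1/0.3117) ⇒ ln A = ln(8.026)/0.3117 = 6.6830
A = e^6.6830 ≈ 798.7 hectares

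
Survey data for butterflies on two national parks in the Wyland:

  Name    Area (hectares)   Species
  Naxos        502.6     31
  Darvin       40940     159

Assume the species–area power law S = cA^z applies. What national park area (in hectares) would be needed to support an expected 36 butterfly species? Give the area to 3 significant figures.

752 hectares

z = ln(159/31) / ln(40940/502.6) = 1.6349 / 4.4001 = 0.3716
c = 31 / 502.6^0.3716 = 31 / 10.09 = 3.074
A = (36/3.074)^(1/0.3716) ⇒ ln A = ln(11.71)/0.3716 = 6.6222
A = e^6.6222 ≈ 751.6 hectares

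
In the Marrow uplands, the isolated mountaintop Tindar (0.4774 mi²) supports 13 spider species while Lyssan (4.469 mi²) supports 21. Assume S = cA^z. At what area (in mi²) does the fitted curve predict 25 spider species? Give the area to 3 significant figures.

10.1 mi²

z = ln(21/13) / ln(4.469/0.4774) = 0.4796 / 2.2366 = 0.2144
c = 13 / 0.4774^0.2144 = 13 / 0.8534 = 15.23
A = (25/15.23)^(1/0.2144) ⇒ ln A = ln(1.641)/0.2144 = 2.3103
A = e^2.3103 ≈ 10.08 mi²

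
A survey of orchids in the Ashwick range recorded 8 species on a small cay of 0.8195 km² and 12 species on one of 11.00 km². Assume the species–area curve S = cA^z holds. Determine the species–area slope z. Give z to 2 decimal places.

0.16

Taking logs: ln S = ln c + z ln A, so z = (ln S₂ − ln S₁)/(ln A₂ − ln A₁).
z = ln(12/8) / ln(11/0.8195) = ln(1.5) / ln(13.42) = 0.4055 / 2.5970 = 0.1561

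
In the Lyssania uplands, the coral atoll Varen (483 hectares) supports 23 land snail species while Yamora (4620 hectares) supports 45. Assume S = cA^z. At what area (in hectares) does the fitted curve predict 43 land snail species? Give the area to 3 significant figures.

z = ln(45/23) / ln(4620/483) = 0.6712 / 2.2581 = 0.2972
c = 23 / 483^0.2972 = 23 / 6.277 = 3.664
A = (43/3.664)^(1/0.2972) ⇒ ln A = ln(11.73)/0.2972 = 8.2852
A = e^8.2852 ≈ 3965 hectares

3960 hectares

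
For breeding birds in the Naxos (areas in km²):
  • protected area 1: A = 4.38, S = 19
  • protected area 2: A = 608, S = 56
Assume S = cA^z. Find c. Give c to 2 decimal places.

13.75

z = ln(S₂/S₁) / ln(A₂/A₁) = ln(56/19) / ln(608/4.38) = 1.0809 / 4.9331 = 0.2191
c = S₁ / A₁^z = 19 / 4.38^0.2191 = 19 / 1.382 = 13.75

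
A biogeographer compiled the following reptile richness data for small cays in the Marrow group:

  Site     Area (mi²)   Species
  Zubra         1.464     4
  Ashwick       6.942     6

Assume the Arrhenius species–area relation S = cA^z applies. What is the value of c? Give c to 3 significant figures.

3.62

z = ln(S₂/S₁) / ln(A₂/A₁) = ln(6/4) / ln(6.942/1.464) = 0.4055 / 1.5564 = 0.2605
c = S₁ / A₁^z = 4 / 1.464^0.2605 = 4 / 1.104 = 3.622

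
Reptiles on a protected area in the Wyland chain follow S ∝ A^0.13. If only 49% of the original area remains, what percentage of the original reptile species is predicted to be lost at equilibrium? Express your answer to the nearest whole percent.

9%

S_new/S_old = (A_new/A_old)^z = 0.49^0.13
= exp(0.13 × ln 0.49) = exp(0.13 × -0.7133) = exp(-0.0927) ≈ 0.9114
Fraction lost = 1 − 0.9114 = 0.08857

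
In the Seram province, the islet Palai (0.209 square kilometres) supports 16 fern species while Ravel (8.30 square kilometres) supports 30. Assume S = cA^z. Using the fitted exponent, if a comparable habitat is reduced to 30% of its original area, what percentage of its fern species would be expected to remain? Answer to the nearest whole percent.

81%

z = ln(30/16) / ln(8.3/0.209) = 0.6286 / 3.6817 = 0.1707
S_new/S_old = (A_new/A_old)^z = 0.3^0.1707 = exp(0.1707 × -1.2040) = 0.8142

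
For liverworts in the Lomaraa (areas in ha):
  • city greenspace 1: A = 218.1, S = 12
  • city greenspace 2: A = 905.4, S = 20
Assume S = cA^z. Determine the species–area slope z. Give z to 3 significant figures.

0.359

Taking logs: ln S = ln c + z ln A, so z = (ln S₂ − ln S₁)/(ln A₂ − ln A₁).
z = ln(20/12) / ln(905.4/218.1) = ln(1.667) / ln(4.151) = 0.5108 / 1.4234 = 0.3589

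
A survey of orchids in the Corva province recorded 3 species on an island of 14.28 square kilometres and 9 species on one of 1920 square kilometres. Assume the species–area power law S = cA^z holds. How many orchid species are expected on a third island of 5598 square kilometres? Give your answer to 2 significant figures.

11

z = ln(9/3) / ln(1920/14.28) = 1.0986 / 4.9012 = 0.2242
c = 3 / 14.28^0.2242 = 3 / 1.815 = 1.653
S₃ = 1.653 × 5598^0.2242 = 1.653 × 6.92 ≈ 11.44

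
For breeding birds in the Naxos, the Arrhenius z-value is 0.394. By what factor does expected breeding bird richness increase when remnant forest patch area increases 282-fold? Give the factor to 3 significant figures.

S₂/S₁ = (A₂/A₁)^z = 282^0.394
ln(S₂/S₁) = 0.394 × ln 282 = 0.394 × 5.6419 = 2.2229
S₂/S₁ = e^2.2229 ≈ 9.234

9.23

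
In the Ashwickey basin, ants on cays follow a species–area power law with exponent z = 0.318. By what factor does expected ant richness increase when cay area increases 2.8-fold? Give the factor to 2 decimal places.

S₂/S₁ = (A₂/A₁)^z = 2.8^0.318
ln(S₂/S₁) = 0.318 × ln 2.8 = 0.318 × 1.0296 = 0.3274
S₂/S₁ = e^0.3274 ≈ 1.387

1.39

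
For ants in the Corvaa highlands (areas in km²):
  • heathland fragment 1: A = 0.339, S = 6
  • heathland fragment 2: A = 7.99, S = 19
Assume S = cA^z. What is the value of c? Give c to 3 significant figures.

8.90

z = ln(S₂/S₁) / ln(A₂/A₁) = ln(19/6) / ln(7.99/0.339) = 1.1527 / 3.1599 = 0.3648
c = S₁ / A₁^z = 6 / 0.339^0.3648 = 6 / 0.6739 = 8.903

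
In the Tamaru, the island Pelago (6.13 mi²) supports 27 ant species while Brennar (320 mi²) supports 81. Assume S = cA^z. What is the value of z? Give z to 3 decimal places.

0.278

Taking logs: ln S = ln c + z ln A, so z = (ln S₂ − ln S₁)/(ln A₂ − ln A₁).
z = ln(81/27) / ln(320/6.13) = ln(3) / ln(52.2) = 1.0986 / 3.9551 = 0.2778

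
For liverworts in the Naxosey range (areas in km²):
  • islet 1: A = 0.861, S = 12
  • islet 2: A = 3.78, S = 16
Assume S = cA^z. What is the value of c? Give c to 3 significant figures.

12.4

z = ln(S₂/S₁) / ln(A₂/A₁) = ln(16/12) / ln(3.78/0.861) = 0.2877 / 1.4794 = 0.1945
c = S₁ / A₁^z = 12 / 0.861^0.1945 = 12 / 0.9713 = 12.35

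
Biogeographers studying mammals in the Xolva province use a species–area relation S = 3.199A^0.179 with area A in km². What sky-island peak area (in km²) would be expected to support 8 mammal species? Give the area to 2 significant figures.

8 = 3.199 × A^0.179  ⇒  A^0.179 = 8/3.199 = 2.501
ln A = ln(2.501) / 0.179 = 0.9166 / 0.179 = 5.1207
A = e^5.1207 ≈ 167.5 km²

170 km²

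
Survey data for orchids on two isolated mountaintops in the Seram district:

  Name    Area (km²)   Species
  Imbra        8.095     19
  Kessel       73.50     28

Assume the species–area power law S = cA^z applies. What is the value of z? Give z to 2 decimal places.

0.18

Taking logs: ln S = ln c + z ln A, so z = (ln S₂ − ln S₁)/(ln A₂ − ln A₁).
z = ln(28/19) / ln(73.5/8.095) = ln(1.474) / ln(9.08) = 0.3878 / 2.2060 = 0.1758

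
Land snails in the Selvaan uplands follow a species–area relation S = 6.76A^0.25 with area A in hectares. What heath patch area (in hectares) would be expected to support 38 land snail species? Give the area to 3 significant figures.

998 hectares

38 = 6.76 × A^0.25  ⇒  A^0.25 = 38/6.76 = 5.621
ln A = ln(5.621) / 0.25 = 1.7266 / 0.25 = 6.9063
A = e^6.9063 ≈ 998.5 hectares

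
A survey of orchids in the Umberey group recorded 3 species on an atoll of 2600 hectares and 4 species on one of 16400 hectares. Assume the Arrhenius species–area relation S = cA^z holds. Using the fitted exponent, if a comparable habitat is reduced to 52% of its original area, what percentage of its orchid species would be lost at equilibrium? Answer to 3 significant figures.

z = ln(4/3) / ln(16400/2600) = 0.2877 / 1.8418 = 0.1562
S_new/S_old = (A_new/A_old)^z = 0.52^0.1562 = exp(0.1562 × -0.6539) = 0.9029
Fraction lost = 1 − 0.9029 = 0.0971

9.71%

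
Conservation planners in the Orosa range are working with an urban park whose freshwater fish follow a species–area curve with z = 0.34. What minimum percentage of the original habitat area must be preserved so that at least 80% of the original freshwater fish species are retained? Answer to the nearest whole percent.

52%

Need (A_new/A_old)^0.34 = 0.8, so A_new/A_old = 0.8^(1/0.34) = 0.8^2.941
ln(A_new/A_old) = ln 0.8 / 0.34 = -0.2231 / 0.34 = -0.6563
A_new/A_old = e^-0.6563 ≈ 0.5188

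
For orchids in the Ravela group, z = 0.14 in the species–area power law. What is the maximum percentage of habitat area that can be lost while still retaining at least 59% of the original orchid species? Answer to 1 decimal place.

97.7%

Need (A_new/A_old)^0.14 = 0.59, so A_new/A_old = 0.59^(1/0.14) = 0.59^7.143
ln(A_new/A_old) = ln 0.59 / 0.14 = -0.5276 / 0.14 = -3.7688
A_new/A_old = e^-3.7688 ≈ 0.02308
Fraction that can be lost = 1 − 0.02308 = 0.9769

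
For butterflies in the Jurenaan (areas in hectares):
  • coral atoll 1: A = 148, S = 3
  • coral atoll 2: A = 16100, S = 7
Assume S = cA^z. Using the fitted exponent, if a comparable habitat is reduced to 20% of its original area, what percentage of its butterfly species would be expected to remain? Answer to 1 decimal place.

74.8%

z = ln(7/3) / ln(16100/148) = 0.8473 / 4.6894 = 0.1807
S_new/S_old = (A_new/A_old)^z = 0.2^0.1807 = exp(0.1807 × -1.6094) = 0.7477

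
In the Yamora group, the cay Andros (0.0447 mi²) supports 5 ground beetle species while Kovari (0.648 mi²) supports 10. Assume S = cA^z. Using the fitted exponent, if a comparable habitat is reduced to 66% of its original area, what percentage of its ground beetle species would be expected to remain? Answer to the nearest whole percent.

z = ln(10/5) / ln(0.648/0.0447) = 0.6931 / 2.6739 = 0.2592
S_new/S_old = (A_new/A_old)^z = 0.66^0.2592 = exp(0.2592 × -0.4155) = 0.8979

90%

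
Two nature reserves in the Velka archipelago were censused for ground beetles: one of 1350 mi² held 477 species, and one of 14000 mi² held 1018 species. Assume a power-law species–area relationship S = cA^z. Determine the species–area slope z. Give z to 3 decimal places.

Taking logs: ln S = ln c + z ln A, so z = (ln S₂ − ln S₁)/(ln A₂ − ln A₁).
z = ln(1018/477) / ln(14000/1350) = ln(2.134) / ln(10.37) = 0.7581 / 2.3390 = 0.3241

0.324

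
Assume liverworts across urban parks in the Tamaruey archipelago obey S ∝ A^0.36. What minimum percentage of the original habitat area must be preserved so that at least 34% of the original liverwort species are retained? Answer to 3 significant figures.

Need (A_new/A_old)^0.36 = 0.34, so A_new/A_old = 0.34^(1/0.36) = 0.34^2.778
ln(A_new/A_old) = ln 0.34 / 0.36 = -1.0788 / 0.36 = -2.9967
A_new/A_old = e^-2.9967 ≈ 0.04995

5.00%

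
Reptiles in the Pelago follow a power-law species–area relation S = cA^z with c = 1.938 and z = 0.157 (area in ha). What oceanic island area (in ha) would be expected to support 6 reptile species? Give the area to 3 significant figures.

1340 ha

6 = 1.938 × A^0.157  ⇒  A^0.157 = 6/1.938 = 3.096
ln A = ln(3.096) / 0.157 = 1.1301 / 0.157 = 7.1981
A = e^7.1981 ≈ 1337 ha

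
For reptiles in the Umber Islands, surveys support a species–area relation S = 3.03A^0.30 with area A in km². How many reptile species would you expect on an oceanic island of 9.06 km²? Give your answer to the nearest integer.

6 species

S = 3.03 × 9.06^0.3 = 3.03 × 1.937 ≈ 5.869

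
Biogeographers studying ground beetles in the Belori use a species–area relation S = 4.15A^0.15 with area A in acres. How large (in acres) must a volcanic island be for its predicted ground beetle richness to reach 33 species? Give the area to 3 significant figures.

1010000 acres

33 = 4.15 × A^0.15  ⇒  A^0.15 = 33/4.15 = 7.952
ln A = ln(7.952) / 0.15 = 2.0734 / 0.15 = 13.8227
A = e^13.8227 ≈ 1007177 acres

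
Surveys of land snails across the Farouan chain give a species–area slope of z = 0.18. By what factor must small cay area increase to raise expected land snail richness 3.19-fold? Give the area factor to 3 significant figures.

(A₂/A₁)^0.18 = 3.19, so A₂/A₁ = 3.19^(1/0.18) = 3.19^5.556
ln(A₂/A₁) = ln 3.19 / 0.18 = 1.1600 / 0.18 = 6.4446
A₂/A₁ = e^6.4446 ≈ 629.3

629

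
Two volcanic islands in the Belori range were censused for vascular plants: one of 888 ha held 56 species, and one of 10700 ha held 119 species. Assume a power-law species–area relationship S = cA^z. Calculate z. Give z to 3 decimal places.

0.303

Taking logs: ln S = ln c + z ln A, so z = (ln S₂ − ln S₁)/(ln A₂ − ln A₁).
z = ln(119/56) / ln(10700/888) = ln(2.125) / ln(12.05) = 0.7538 / 2.4890 = 0.3028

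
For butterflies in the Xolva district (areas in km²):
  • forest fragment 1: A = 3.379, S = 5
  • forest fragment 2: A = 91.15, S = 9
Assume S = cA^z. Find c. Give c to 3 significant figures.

z = ln(S₂/S₁) / ln(A₂/A₁) = ln(9/5) / ln(91.15/3.379) = 0.5878 / 3.2949 = 0.1784
c = S₁ / A₁^z = 5 / 3.379^0.1784 = 5 / 1.243 = 4.024

4.02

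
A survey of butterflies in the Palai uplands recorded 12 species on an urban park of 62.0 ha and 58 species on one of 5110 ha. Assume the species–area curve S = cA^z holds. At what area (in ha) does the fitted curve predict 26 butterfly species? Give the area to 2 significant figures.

540 ha

z = ln(58/12) / ln(5110/62) = 1.5755 / 4.4118 = 0.3571
c = 12 / 62^0.3571 = 12 / 4.366 = 2.748
A = (26/2.748)^(1/0.3571) ⇒ ln A = ln(9.46)/0.3571 = 6.2922
A = e^6.2922 ≈ 540.4 ha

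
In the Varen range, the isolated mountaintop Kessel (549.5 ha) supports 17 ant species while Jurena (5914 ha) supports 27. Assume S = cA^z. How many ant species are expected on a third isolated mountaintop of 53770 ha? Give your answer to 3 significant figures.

41.5

z = ln(27/17) / ln(5914/549.5) = 0.4626 / 2.3761 = 0.1947
c = 17 / 549.5^0.1947 = 17 / 3.416 = 4.977
S₃ = 4.977 × 53770^0.1947 = 4.977 × 8.338 ≈ 41.5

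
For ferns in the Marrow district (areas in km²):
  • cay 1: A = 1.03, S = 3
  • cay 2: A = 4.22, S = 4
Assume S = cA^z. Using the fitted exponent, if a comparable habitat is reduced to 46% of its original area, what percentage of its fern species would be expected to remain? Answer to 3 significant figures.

85.4%

z = ln(4/3) / ln(4.22/1.03) = 0.2877 / 1.4103 = 0.2040
S_new/S_old = (A_new/A_old)^z = 0.46^0.2040 = exp(0.2040 × -0.7765) = 0.8535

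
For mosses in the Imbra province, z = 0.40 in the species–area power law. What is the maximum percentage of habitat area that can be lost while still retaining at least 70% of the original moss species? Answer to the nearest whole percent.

Need (A_new/A_old)^0.4 = 0.7, so A_new/A_old = 0.7^(1/0.4) = 0.7^2.5
ln(A_new/A_old) = ln 0.7 / 0.4 = -0.3567 / 0.4 = -0.8917
A_new/A_old = e^-0.8917 ≈ 0.41
Fraction that can be lost = 1 − 0.41 = 0.59

59%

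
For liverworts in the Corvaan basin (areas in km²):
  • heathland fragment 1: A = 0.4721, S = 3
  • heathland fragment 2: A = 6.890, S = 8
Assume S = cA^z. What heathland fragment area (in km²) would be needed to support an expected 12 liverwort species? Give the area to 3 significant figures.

20.9 km²

z = ln(8/3) / ln(6.89/0.4721) = 0.9808 / 2.6806 = 0.3659
c = 3 / 0.4721^0.3659 = 3 / 0.7599 = 3.948
A = (12/3.948)^(1/0.3659) ⇒ ln A = ln(3.039)/0.3659 = 3.0382
A = e^3.0382 ≈ 20.87 km²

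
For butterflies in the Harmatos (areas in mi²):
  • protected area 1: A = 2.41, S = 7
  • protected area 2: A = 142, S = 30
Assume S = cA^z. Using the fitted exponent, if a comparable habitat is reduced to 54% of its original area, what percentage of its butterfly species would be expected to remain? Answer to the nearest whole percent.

z = ln(30/7) / ln(142/2.41) = 1.4553 / 4.0762 = 0.3570
S_new/S_old = (A_new/A_old)^z = 0.54^0.3570 = exp(0.3570 × -0.6162) = 0.8025

80%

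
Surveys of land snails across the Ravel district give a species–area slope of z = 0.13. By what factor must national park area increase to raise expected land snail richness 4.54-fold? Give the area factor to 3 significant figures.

113000

(A₂/A₁)^0.13 = 4.54, so A₂/A₁ = 4.54^(1/0.13) = 4.54^7.692
ln(A₂/A₁) = ln 4.54 / 0.13 = 1.5129 / 0.13 = 11.6379
A₂/A₁ = e^11.6379 ≈ 113312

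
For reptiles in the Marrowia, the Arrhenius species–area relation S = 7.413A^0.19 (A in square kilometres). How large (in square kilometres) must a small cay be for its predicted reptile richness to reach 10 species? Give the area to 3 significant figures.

4.83 square kilometres

10 = 7.413 × A^0.19  ⇒  A^0.19 = 10/7.413 = 1.349
ln A = ln(1.349) / 0.19 = 0.2993 / 0.19 = 1.5755
A = e^1.5755 ≈ 4.833 square kilometres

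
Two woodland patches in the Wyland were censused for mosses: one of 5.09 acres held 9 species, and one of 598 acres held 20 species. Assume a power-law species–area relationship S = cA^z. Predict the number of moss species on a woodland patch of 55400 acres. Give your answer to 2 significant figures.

z = ln(20/9) / ln(598/5.09) = 0.7985 / 4.7663 = 0.1675
c = 9 / 5.09^0.1675 = 9 / 1.313 = 6.852
S₃ = 6.852 × 55400^0.1675 = 6.852 × 6.233 ≈ 42.71

43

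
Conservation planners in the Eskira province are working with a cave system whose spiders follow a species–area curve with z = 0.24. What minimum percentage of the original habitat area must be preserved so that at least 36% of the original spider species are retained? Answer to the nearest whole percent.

Need (A_new/A_old)^0.24 = 0.36, so A_new/A_old = 0.36^(1/0.24) = 0.36^4.167
ln(A_new/A_old) = ln 0.36 / 0.24 = -1.0217 / 0.24 = -4.2569
A_new/A_old = e^-4.2569 ≈ 0.01417

1%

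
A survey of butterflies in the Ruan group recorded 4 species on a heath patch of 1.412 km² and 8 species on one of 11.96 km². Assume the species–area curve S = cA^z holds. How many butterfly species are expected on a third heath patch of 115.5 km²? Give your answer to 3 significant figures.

16.7

z = ln(8/4) / ln(11.96/1.412) = 0.6931 / 2.1366 = 0.3244
c = 4 / 1.412^0.3244 = 4 / 1.118 = 3.576
S₃ = 3.576 × 115.5^0.3244 = 3.576 × 4.668 ≈ 16.7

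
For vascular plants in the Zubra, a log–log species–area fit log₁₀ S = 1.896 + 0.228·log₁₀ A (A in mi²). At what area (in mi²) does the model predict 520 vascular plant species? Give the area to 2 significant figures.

520 = 78.7 × A^0.228  ⇒  A^0.228 = 520/78.7 = 6.607
ln A = ln(6.607) / 0.228 = 1.8881 / 0.228 = 8.2813
A = e^8.2813 ≈ 3949 mi²

3900 mi²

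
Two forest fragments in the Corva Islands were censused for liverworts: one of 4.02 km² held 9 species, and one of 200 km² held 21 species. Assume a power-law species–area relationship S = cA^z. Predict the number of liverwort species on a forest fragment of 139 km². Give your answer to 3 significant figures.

z = ln(21/9) / ln(200/4.02) = 0.8473 / 3.9070 = 0.2169
c = 9 / 4.02^0.2169 = 9 / 1.352 = 6.656
S₃ = 6.656 × 139^0.2169 = 6.656 × 2.916 ≈ 19.41

19.4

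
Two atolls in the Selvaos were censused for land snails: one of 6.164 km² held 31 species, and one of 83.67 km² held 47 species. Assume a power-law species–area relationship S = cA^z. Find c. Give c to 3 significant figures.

z = ln(S₂/S₁) / ln(A₂/A₁) = ln(47/31) / ln(83.67/6.164) = 0.4162 / 2.6082 = 0.1596
c = S₁ / A₁^z = 31 / 6.164^0.1596 = 31 / 1.337 = 23.19

23.2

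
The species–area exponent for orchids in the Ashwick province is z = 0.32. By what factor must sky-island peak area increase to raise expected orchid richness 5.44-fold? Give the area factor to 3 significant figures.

199

(A₂/A₁)^0.32 = 5.44, so A₂/A₁ = 5.44^(1/0.32) = 5.44^3.125
ln(A₂/A₁) = ln 5.44 / 0.32 = 1.6938 / 0.32 = 5.2931
A₂/A₁ = e^5.2931 ≈ 199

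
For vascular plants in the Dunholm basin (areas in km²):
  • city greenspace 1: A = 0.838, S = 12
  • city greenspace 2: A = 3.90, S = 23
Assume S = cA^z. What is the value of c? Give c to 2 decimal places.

12.93

z = ln(S₂/S₁) / ln(A₂/A₁) = ln(23/12) / ln(3.9/0.838) = 0.6506 / 1.5377 = 0.4231
c = S₁ / A₁^z = 12 / 0.838^0.4231 = 12 / 0.928 = 12.93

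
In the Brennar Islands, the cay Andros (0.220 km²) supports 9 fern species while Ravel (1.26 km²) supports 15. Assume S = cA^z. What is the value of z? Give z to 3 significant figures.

Taking logs: ln S = ln c + z ln A, so z = (ln S₂ − ln S₁)/(ln A₂ − ln A₁).
z = ln(15/9) / ln(1.26/0.22) = ln(1.667) / ln(5.727) = 0.5108 / 1.7452 = 0.2927

0.293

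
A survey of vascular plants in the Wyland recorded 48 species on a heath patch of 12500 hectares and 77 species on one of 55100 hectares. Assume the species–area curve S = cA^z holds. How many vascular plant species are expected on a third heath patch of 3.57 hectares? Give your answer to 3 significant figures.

z = ln(77/48) / ln(55100/12500) = 0.4726 / 1.4834 = 0.3186
c = 48 / 12500^0.3186 = 48 / 20.19 = 2.377
S₃ = 2.377 × 3.57^0.3186 = 2.377 × 1.5 ≈ 3.565

3.57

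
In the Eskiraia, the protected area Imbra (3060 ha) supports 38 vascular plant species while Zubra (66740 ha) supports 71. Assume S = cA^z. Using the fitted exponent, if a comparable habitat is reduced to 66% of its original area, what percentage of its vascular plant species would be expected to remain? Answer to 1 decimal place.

z = ln(71/38) / ln(66740/3060) = 0.6251 / 3.0824 = 0.2028
S_new/S_old = (A_new/A_old)^z = 0.66^0.2028 = exp(0.2028 × -0.4155) = 0.9192

91.9%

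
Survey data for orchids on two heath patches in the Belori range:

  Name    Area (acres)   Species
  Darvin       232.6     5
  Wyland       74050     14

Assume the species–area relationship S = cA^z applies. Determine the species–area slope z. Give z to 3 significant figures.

Taking logs: ln S = ln c + z ln A, so z = (ln S₂ − ln S₁)/(ln A₂ − ln A₁).
z = ln(14/5) / ln(74050/232.6) = ln(2.8) / ln(318.4) = 1.0296 / 5.7632 = 0.1787

0.179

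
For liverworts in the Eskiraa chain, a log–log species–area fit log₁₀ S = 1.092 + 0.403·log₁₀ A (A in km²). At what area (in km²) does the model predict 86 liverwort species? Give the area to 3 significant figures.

123 km²

86 = 12.36 × A^0.403  ⇒  A^0.403 = 86/12.36 = 6.958
ln A = ln(6.958) / 0.403 = 1.9399 / 0.403 = 4.8137
A = e^4.8137 ≈ 123.2 km²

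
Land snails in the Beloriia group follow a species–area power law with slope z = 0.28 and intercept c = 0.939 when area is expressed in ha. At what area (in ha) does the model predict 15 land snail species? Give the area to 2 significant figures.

15 = 0.939 × A^0.28  ⇒  A^0.28 = 15/0.939 = 15.97
ln A = ln(15.97) / 0.28 = 2.7710 / 0.28 = 9.8964
A = e^9.8964 ≈ 19859 ha

20000 ha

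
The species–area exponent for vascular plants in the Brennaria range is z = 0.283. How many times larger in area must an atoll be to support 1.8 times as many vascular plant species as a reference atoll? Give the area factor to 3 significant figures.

(A₂/A₁)^0.283 = 1.8, so A₂/A₁ = 1.8^(1/0.283) = 1.8^3.534
ln(A₂/A₁) = ln 1.8 / 0.283 = 0.5878 / 0.283 = 2.0770
A₂/A₁ = e^2.0770 ≈ 7.98

7.98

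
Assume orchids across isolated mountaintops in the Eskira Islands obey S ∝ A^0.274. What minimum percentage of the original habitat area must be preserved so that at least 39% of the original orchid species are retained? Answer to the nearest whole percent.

3%

Need (A_new/A_old)^0.274 = 0.39, so A_new/A_old = 0.39^(1/0.274) = 0.39^3.65
ln(A_new/A_old) = ln 0.39 / 0.274 = -0.9416 / 0.274 = -3.4365
A_new/A_old = e^-3.4365 ≈ 0.03218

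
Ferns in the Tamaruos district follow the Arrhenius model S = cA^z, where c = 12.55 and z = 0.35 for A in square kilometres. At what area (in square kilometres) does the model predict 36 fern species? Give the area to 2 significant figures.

20 square kilometres

36 = 12.55 × A^0.35  ⇒  A^0.35 = 36/12.55 = 2.869
ln A = ln(2.869) / 0.35 = 1.0538 / 0.35 = 3.0109
A = e^3.0109 ≈ 20.3 square kilometres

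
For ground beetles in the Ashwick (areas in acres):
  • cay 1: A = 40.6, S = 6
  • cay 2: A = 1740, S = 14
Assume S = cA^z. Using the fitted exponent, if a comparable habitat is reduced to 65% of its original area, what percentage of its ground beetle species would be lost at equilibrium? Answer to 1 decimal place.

9.3%

z = ln(14/6) / ln(1740/40.6) = 0.8473 / 3.7579 = 0.2255
S_new/S_old = (A_new/A_old)^z = 0.65^0.2255 = exp(0.2255 × -0.4308) = 0.9074
Fraction lost = 1 − 0.9074 = 0.09256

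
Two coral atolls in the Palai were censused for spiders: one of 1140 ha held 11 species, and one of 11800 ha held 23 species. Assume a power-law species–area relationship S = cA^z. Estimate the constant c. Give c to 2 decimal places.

z = ln(S₂/S₁) / ln(A₂/A₁) = ln(23/11) / ln(11800/1140) = 0.7376 / 2.3371 = 0.3156
c = S₁ / A₁^z = 11 / 1140^0.3156 = 11 / 9.221 = 1.193

1.19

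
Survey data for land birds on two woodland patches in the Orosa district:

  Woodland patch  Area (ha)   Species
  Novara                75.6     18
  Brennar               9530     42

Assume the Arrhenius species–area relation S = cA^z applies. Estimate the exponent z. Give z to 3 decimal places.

Taking logs: ln S = ln c + z ln A, so z = (ln S₂ − ln S₁)/(ln A₂ − ln A₁).
z = ln(42/18) / ln(9530/75.6) = ln(2.333) / ln(126.1) = 0.8473 / 4.8367 = 0.1752

0.175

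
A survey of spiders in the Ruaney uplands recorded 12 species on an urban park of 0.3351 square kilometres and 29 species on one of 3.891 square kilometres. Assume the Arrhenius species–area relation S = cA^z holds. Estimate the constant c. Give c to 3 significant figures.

z = ln(S₂/S₁) / ln(A₂/A₁) = ln(29/12) / ln(3.891/0.3351) = 0.8824 / 2.4520 = 0.3599
c = S₁ / A₁^z = 12 / 0.3351^0.3599 = 12 / 0.6747 = 17.79

17.8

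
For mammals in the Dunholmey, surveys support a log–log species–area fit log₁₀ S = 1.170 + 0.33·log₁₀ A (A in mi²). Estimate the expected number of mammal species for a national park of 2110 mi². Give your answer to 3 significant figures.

185

S = 14.79 × 2110^0.33
ln S = ln 14.79 + 0.33 × ln 2110 = 2.6940 + 0.33 × 7.6544 = 5.2200
S = e^5.2200 ≈ 184.9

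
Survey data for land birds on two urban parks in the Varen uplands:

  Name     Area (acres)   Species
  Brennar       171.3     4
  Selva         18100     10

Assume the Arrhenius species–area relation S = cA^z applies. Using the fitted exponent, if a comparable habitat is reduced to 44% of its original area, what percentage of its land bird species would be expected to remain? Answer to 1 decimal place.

z = ln(10/4) / ln(18100/171.3) = 0.9163 / 4.6603 = 0.1966
S_new/S_old = (A_new/A_old)^z = 0.44^0.1966 = exp(0.1966 × -0.8210) = 0.8509

85.1%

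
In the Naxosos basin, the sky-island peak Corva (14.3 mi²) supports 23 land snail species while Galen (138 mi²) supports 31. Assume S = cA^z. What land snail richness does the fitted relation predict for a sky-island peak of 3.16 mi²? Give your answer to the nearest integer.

19

z = ln(31/23) / ln(138/14.3) = 0.2985 / 2.2670 = 0.1317
c = 23 / 14.3^0.1317 = 23 / 1.419 = 16.2
S₃ = 16.2 × 3.16^0.1317 = 16.2 × 1.164 ≈ 18.85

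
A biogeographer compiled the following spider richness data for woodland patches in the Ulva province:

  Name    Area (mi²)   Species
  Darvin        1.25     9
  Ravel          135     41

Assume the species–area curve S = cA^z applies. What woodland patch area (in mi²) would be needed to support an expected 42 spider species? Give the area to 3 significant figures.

z = ln(41/9) / ln(135/1.25) = 1.5163 / 4.6821 = 0.3239
c = 9 / 1.25^0.3239 = 9 / 1.075 = 8.373
A = (42/8.373)^(1/0.3239) ⇒ ln A = ln(5.016)/0.3239 = 4.9797
A = e^4.9797 ≈ 145.4 mi²

145 mi²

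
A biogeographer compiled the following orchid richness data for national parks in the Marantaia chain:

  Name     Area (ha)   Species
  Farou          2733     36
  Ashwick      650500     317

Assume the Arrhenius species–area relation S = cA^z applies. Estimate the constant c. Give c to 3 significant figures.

1.55

z = ln(S₂/S₁) / ln(A₂/A₁) = ln(317/36) / ln(650500/2733) = 2.1754 / 5.4723 = 0.3975
c = S₁ / A₁^z = 36 / 2733^0.3975 = 36 / 23.24 = 1.549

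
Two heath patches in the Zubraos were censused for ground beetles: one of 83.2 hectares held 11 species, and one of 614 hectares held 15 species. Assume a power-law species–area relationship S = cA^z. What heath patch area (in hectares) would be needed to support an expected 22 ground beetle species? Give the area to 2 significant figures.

z = ln(15/11) / ln(614/83.2) = 0.3102 / 1.9987 = 0.1552
c = 11 / 83.2^0.1552 = 11 / 1.986 = 5.539
A = (22/5.539)^(1/0.1552) ⇒ ln A = ln(3.972)/0.1552 = 8.8881
A = e^8.8881 ≈ 7245 hectares

7200 hectares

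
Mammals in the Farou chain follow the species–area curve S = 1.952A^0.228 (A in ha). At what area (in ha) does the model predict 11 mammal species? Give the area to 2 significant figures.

11 = 1.952 × A^0.228  ⇒  A^0.228 = 11/1.952 = 5.635
ln A = ln(5.635) / 0.228 = 1.7290 / 0.228 = 7.5835
A = e^7.5835 ≈ 1966 ha

2000 ha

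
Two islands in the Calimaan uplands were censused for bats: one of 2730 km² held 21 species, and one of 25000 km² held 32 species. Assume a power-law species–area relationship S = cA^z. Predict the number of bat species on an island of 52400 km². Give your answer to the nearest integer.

z = ln(32/21) / ln(25000/2730) = 0.4212 / 2.2146 = 0.1902
c = 21 / 2730^0.1902 = 21 / 4.504 = 4.663
S₃ = 4.663 × 52400^0.1902 = 4.663 × 7.9 ≈ 36.84

37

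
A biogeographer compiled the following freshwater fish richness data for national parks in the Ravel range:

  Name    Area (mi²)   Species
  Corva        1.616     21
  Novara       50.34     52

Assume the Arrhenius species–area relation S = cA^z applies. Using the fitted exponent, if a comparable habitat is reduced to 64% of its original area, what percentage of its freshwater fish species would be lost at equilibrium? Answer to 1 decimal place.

z = ln(52/21) / ln(50.34/1.616) = 0.9067 / 3.4388 = 0.2637
S_new/S_old = (A_new/A_old)^z = 0.64^0.2637 = exp(0.2637 × -0.4463) = 0.889
Fraction lost = 1 − 0.889 = 0.111

11.1%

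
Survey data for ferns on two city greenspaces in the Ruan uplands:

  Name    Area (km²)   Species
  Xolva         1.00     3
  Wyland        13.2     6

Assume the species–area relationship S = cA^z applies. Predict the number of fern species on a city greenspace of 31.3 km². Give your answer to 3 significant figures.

z = ln(6/3) / ln(13.2/1) = 0.6931 / 2.5802 = 0.2686
c = 3 / 1^0.2686 = 3 / 1 = 3
S₃ = 3 × 31.3^0.2686 = 3 × 2.522 ≈ 7.566

7.57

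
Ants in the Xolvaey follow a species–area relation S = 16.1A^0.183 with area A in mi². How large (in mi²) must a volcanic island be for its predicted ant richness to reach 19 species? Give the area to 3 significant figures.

19 = 16.1 × A^0.183  ⇒  A^0.183 = 19/16.1 = 1.18
ln A = ln(1.18) / 0.183 = 0.1656 / 0.183 = 0.9050
A = e^0.9050 ≈ 2.472 mi²

2.47 mi²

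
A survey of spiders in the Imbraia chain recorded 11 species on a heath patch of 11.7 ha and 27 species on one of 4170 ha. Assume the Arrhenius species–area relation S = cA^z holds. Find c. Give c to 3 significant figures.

7.55

z = ln(S₂/S₁) / ln(A₂/A₁) = ln(27/11) / ln(4170/11.7) = 0.8979 / 5.8761 = 0.1528
c = S₁ / A₁^z = 11 / 11.7^0.1528 = 11 / 1.456 = 7.554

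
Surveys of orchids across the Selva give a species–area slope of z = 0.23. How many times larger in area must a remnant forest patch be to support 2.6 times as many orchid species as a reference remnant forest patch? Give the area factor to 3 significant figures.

(A₂/A₁)^0.23 = 2.6, so A₂/A₁ = 2.6^(1/0.23) = 2.6^4.348
ln(A₂/A₁) = ln 2.6 / 0.23 = 0.9555 / 0.23 = 4.1544
A₂/A₁ = e^4.1544 ≈ 63.71

63.7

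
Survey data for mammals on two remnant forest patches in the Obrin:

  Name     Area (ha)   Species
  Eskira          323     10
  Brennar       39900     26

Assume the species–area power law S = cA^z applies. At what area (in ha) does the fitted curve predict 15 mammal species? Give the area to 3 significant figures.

z = ln(26/10) / ln(39900/323) = 0.9555 / 4.8165 = 0.1984
c = 10 / 323^0.1984 = 10 / 3.146 = 3.178
A = (15/3.178)^(1/0.1984) ⇒ ln A = ln(4.719)/0.1984 = 7.8215
A = e^7.8215 ≈ 2494 ha

2490 ha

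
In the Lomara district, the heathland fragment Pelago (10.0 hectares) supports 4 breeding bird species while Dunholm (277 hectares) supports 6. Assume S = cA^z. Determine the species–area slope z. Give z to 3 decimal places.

Taking logs: ln S = ln c + z ln A, so z = (ln S₂ − ln S₁)/(ln A₂ − ln A₁).
z = ln(6/4) / ln(277/10) = ln(1.5) / ln(27.7) = 0.4055 / 3.3214 = 0.1221

0.122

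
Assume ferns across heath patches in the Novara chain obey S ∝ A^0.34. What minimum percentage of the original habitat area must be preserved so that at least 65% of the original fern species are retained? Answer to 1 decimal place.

28.2%

Need (A_new/A_old)^0.34 = 0.65, so A_new/A_old = 0.65^(1/0.34) = 0.65^2.941
ln(A_new/A_old) = ln 0.65 / 0.34 = -0.4308 / 0.34 = -1.2670
A_new/A_old = e^-1.2670 ≈ 0.2817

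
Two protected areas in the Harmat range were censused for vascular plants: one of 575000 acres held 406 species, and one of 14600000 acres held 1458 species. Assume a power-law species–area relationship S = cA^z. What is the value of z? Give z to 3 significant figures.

Taking logs: ln S = ln c + z ln A, so z = (ln S₂ − ln S₁)/(ln A₂ − ln A₁).
z = ln(1458/406) / ln(14600000/575000) = ln(3.591) / ln(25.39) = 1.2785 / 3.2344 = 0.3953

0.395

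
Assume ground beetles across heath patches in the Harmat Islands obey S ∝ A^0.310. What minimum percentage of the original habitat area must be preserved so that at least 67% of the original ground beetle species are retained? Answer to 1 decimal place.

Need (A_new/A_old)^0.31 = 0.67, so A_new/A_old = 0.67^(1/0.31) = 0.67^3.226
ln(A_new/A_old) = ln 0.67 / 0.31 = -0.4005 / 0.31 = -1.2919
A_new/A_old = e^-1.2919 ≈ 0.2748

27.5%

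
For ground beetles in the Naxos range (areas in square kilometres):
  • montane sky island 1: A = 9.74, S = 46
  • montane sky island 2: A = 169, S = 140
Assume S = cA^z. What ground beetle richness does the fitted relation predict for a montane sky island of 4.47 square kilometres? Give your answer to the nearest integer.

34

z = ln(140/46) / ln(169/9.74) = 1.1130 / 2.8537 = 0.3900
c = 46 / 9.74^0.3900 = 46 / 2.43 = 18.93
S₃ = 18.93 × 4.47^0.3900 = 18.93 × 1.793 ≈ 33.95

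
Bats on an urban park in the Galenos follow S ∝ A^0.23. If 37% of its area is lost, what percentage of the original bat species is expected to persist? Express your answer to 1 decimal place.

89.9%

S_new/S_old = (A_new/A_old)^z = 0.63^0.23
= exp(0.23 × ln 0.63) = exp(0.23 × -0.4620) = exp(-0.1063) ≈ 0.8992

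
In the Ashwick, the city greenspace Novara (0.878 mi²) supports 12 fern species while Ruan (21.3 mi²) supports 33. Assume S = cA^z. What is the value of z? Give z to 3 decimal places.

Taking logs: ln S = ln c + z ln A, so z = (ln S₂ − ln S₁)/(ln A₂ − ln A₁).
z = ln(33/12) / ln(21.3/0.878) = ln(2.75) / ln(24.26) = 1.0116 / 3.1888 = 0.3172

0.317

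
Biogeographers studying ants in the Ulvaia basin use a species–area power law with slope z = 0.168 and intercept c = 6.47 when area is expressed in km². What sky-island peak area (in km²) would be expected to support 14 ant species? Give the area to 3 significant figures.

98.9 km²

14 = 6.47 × A^0.168  ⇒  A^0.168 = 14/6.47 = 2.164
ln A = ln(2.164) / 0.168 = 0.7719 / 0.168 = 4.5945
A = e^4.5945 ≈ 98.94 km²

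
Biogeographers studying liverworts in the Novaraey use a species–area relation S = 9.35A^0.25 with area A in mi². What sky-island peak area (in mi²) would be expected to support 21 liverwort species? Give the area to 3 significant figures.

21 = 9.35 × A^0.25  ⇒  A^0.25 = 21/9.35 = 2.246
ln A = ln(2.246) / 0.25 = 0.8091 / 0.25 = 3.2366
A = e^3.2366 ≈ 25.45 mi²

25.4 mi²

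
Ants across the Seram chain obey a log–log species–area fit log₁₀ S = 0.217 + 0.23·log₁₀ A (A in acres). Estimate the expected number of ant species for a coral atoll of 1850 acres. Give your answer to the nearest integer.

9 species

S = 1.648 × 1850^0.23
ln S = ln 1.648 + 0.23 × ln 1850 = 0.4997 + 0.23 × 7.5229 = 2.2299
S = e^2.2299 ≈ 9.299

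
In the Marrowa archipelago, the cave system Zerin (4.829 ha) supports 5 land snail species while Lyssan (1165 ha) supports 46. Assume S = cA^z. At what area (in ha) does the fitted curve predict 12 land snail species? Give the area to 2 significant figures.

42 ha

z = ln(46/5) / ln(1165/4.829) = 2.2192 / 5.4858 = 0.4045
c = 5 / 4.829^0.4045 = 5 / 1.891 = 2.644
A = (12/2.644)^(1/0.4045) ⇒ ln A = ln(4.538)/0.4045 = 3.7388
A = e^3.7388 ≈ 42.05 ha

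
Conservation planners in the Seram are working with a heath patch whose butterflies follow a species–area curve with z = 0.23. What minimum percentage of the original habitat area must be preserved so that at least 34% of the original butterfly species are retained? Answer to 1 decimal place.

Need (A_new/A_old)^0.23 = 0.34, so A_new/A_old = 0.34^(1/0.23) = 0.34^4.348
ln(A_new/A_old) = ln 0.34 / 0.23 = -1.0788 / 0.23 = -4.6905
A_new/A_old = e^-4.6905 ≈ 0.009182

0.9%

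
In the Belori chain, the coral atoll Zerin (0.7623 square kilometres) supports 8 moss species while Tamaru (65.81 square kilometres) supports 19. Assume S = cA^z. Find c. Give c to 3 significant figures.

8.43

z = ln(S₂/S₁) / ln(A₂/A₁) = ln(19/8) / ln(65.81/0.7623) = 0.8650 / 4.4582 = 0.1940
c = S₁ / A₁^z = 8 / 0.7623^0.1940 = 8 / 0.9487 = 8.433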